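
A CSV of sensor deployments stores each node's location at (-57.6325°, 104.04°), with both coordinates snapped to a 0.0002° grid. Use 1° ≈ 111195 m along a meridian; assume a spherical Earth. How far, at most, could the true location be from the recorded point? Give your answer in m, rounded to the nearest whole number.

With a 0.0002° grid the true value lies within half a step, ±0.0002°/2 = ±0.0001°, of the stored one.
Latitude error → 0.0001 × 111195 = 11.1195 m along the meridian.
East–west component at 57.6325°: 0.0001° × 111195 × cos 57.6325° ≈ 0.0001 × 59528 ≈ 5.9528 m.
Combining orthogonally: (11.1195² + 5.9528²)^½ ≈ 12.6127 m.

13 m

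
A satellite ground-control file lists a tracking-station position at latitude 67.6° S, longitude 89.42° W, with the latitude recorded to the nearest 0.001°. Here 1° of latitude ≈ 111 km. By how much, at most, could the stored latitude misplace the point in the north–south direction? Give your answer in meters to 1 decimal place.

55.5 meters

Rounding to 3 decimal places leaves the latitude within ±0.0005° of the true value.
So the N–S error is at most 0.0005 × 111000 = 55.5 m.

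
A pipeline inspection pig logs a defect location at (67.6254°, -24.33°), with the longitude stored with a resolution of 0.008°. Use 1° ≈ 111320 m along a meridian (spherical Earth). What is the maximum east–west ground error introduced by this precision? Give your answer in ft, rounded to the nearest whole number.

556 ft

With a 0.008° grid the true value lies within half a step, ±0.008°/2 = ±0.004°, of the stored one.
Parallels shrink by cos φ, so at 67.6254° a degree of longitude is 111320 × 0.3807 ≈ 42375.1 m.
East–west error: 0.004° × 42375.1 m/° ≈ 169.5 m.
Converting: 169.5 m × 3.2808 ft/m ≈ 556.1 ft.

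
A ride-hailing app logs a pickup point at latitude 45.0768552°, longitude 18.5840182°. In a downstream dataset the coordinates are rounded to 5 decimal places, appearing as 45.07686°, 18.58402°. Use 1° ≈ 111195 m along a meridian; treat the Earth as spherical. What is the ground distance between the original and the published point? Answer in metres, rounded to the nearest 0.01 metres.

0.55 metres

Δlat = 45.0768552 − 45.07686 = -0.0000048°; Δlon = 18.5840182 − 18.58402 = -0.0000018°.
N–S: -0.0000048° × 111195 m/° = -0.533736 m.
E–W at 45.0769°: -0.0000018° × 111195 × cos 45.0769° = -0.0000018 × 111195 × 0.7062 ≈ -0.141338 m.
Combined displacement = (0.533736² + 0.141338²)^½ ≈ 0.552133 m.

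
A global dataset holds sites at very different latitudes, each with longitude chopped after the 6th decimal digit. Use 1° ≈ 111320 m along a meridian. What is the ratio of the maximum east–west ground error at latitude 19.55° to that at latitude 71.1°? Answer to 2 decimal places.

Truncating at 6 decimal places can drop up to a full unit in the last place, so the longitude may be off by as much as 1e-06°.
Error at 19.55° = 1e-06° × 111320 × cos 19.55° ≈ 0.11132 × 0.9423 = 0.1049 m.
At 71.1°: 1e-06° × 111320 × cos 71.1° = 1e-06 × 111320 × 0.3239 ≈ 0.036058 m.
The ratio reduces to cos 19.55° / cos 71.1° = 0.9423/0.3239 ≈ 2.9092.

2.91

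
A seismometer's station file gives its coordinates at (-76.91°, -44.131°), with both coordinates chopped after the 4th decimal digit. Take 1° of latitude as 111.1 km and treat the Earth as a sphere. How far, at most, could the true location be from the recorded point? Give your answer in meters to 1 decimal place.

Truncating at 4 decimal places can drop up to a full unit in the last place, so each coordinate may be off by as much as 0.0001°.
N–S: 0.0001° × 111100 m/° = 11.11 m.
East–west component at 76.91°: 0.0001° × 111100 × cos 76.91° ≈ 0.0001 × 25162.1 ≈ 2.51621 m.
Combining orthogonally: (11.11² + 2.51621²)^½ ≈ 11.3914 m.

11.4 meters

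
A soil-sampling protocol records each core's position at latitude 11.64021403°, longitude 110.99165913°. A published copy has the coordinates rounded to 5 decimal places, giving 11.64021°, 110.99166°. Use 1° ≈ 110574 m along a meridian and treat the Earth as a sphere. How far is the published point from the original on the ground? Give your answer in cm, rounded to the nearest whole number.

Δlat = 11.64021403 − 11.64021 = +0.00000403°; Δlon = 110.99165913 − 110.99166 = -0.00000087°.
N–S: 0.00000403° × 110574 m/° = 0.445613 m.
East–west at this latitude: -0.00000087° × 110574 × cos 11.6402° ≈ -0.00000087 × 108300 = -0.0942209 m.
Combined displacement = (0.445613² + 0.0942209²)^½ ≈ 0.455465 m.
That is 0.455465 m = 45.547 cm.

46 cm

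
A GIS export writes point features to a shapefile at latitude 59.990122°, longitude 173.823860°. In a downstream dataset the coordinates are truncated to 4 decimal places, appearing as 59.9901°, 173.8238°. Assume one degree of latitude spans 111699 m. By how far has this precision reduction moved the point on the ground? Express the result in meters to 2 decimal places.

The latitude changed by +0.000022° and the longitude by +0.000060°.
North–south shift: 0.000022 × 111699 = 2.45738 m.
East–west at this latitude: 0.000060° × 111699 × cos 59.9901° ≈ 0.000060 × 55866.2 = 3.35197 m.
Combined displacement = (2.45738² + 3.35197²)^½ ≈ 4.15625 m.

4.16 meters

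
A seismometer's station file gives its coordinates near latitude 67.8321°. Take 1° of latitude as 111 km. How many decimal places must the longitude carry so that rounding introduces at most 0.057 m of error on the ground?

At 67.8321° one degree of longitude covers 111000 × cos 67.8321° ≈ 111000 × 0.3773 ≈ 41882.7 m.
With N decimal places the half-ulp bound is 0.5·10⁻ᴺ°, or 0.5·10⁻ᴺ × 41882.7 m on the ground.
Need 0.5 × 41882.7 × 10⁻ᴺ ≤ 0.057 → 10⁻ᴺ ≤ 2.722e-06, so N ≥ 5.57.
So 6 decimal places suffice (0.0209 m); 5 would allow up to 0.209 m.

6 decimal places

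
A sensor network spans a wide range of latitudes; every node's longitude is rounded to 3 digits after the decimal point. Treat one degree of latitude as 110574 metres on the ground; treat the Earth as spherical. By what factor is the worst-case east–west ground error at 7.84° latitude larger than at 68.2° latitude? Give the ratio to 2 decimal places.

2.67

Rounding to 3 decimal places leaves the longitude within ±0.0005° of the true value.
At 7.84°: 0.0005° × 110574 × cos 7.84° = 0.0005 × 110574 × 0.9907 ≈ 54.77 m.
At 68.2°: 0.0005° × 110574 × cos 68.2° = 0.0005 × 110574 × 0.3714 ≈ 20.532 m.
Ratio: 54.77 / 20.532 = cos 7.84° / cos 68.2° ≈ 2.6676.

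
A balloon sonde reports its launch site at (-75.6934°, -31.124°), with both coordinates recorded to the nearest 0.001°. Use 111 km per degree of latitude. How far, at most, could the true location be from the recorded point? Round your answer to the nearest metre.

Rounding to 3 decimal places leaves each coordinate within ±0.0005° of the true value.
North–south component: 0.0005° × 111000 = 55.5 m.
E–W at 75.6934°: 0.0005° × 111000 × cos 75.6934° = 0.0005 × 111000 × 0.2471 ≈ 13.7146 m.
Combining orthogonally: (55.5² + 13.7146²)^½ ≈ 57.1694 m.

57 metres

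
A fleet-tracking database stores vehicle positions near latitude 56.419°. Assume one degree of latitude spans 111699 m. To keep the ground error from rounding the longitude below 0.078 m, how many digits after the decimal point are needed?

6

At 56.419° one degree of longitude covers 111699 × cos 56.419° ≈ 111699 × 0.5531 ≈ 61782.4 m.
N decimal places → at most half a unit in the last place, 0.5 × 10⁻ᴺ° = 61782.4/2 × 10⁻ᴺ m.
Need 0.5 × 61782.4 × 10⁻ᴺ ≤ 0.078 → 10⁻ᴺ ≤ 2.525e-06, so N ≥ 5.60.
N = 5 would give 0.309 m (too coarse); N = 6 gives 0.0309 m ≤ 0.078 m.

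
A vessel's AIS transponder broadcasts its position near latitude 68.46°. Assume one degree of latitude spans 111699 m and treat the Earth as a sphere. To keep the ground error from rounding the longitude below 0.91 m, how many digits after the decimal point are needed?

5

At 68.46° one degree of longitude covers 111699 × cos 68.46° ≈ 111699 × 0.3672 ≈ 41010.4 m.
N decimal places → at most half a unit in the last place, 0.5 × 10⁻ᴺ° = 41010.4/2 × 10⁻ᴺ m.
Setting 20505.2 × 10⁻ᴺ ≤ 0.91 gives 10ᴺ ≥ 2.253e+04, i.e. N ≥ 4.35.
At 4 places the error can reach 2.05 m, but 5 places keeps it to 0.205 m.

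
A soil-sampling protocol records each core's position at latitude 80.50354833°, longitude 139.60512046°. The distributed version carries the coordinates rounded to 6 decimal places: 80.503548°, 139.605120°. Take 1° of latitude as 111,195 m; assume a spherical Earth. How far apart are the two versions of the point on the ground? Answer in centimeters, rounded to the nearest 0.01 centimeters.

3.77 centimeters

The latitude changed by +0.00000033° and the longitude by +0.00000046°.
N–S: 0.00000033° × 111195 m/° = 0.0366944 m.
E–W at 80.5035°: 0.00000046° × 111195 × cos 80.5035° = 0.00000046 × 111195 × 0.1650 ≈ 0.00843901 m.
Combined displacement = (0.0366944² + 0.00843901²)^½ ≈ 0.0376523 m.
That is 0.0376523 m = 3.7652 cm.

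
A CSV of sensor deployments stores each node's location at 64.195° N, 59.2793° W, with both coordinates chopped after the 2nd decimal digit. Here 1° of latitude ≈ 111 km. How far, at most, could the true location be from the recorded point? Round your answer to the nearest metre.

Truncating at 2 decimal places can drop up to a full unit in the last place, so each coordinate may be off by as much as 0.01°.
N–S: 0.01° × 111000 m/° = 1110 m.
Longitude error → 0.01 × 111000 × cos 64.195° = 0.01 × 111000 × 0.4353 ≈ 483.194 m.
Combining orthogonally: (1110² + 483.194²)^½ ≈ 1210.61 m.

1211 metres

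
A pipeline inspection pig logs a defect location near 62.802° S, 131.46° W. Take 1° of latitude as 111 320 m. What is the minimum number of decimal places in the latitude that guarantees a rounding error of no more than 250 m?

One degree of latitude covers 111320 m.
With N decimal places the half-ulp bound is 0.5·10⁻ᴺ°, or 0.5·10⁻ᴺ × 111320 m on the ground.
Need 0.5 × 111320 × 10⁻ᴺ ≤ 250 → 10⁻ᴺ ≤ 4.492e-03, so N ≥ 2.35.
N = 2 would give 557 m (too coarse); N = 3 gives 55.7 m ≤ 250 m.

3 decimal places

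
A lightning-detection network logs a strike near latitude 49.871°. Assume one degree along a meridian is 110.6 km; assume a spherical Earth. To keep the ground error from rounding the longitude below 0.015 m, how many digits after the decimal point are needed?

7 decimal places

At 49.871° one degree of longitude covers 110600 × cos 49.871° ≈ 110600 × 0.6445 ≈ 71282.9 m.
N decimal places → at most half a unit in the last place, 0.5 × 10⁻ᴺ° = 71282.9/2 × 10⁻ᴺ m.
Need 0.5 × 71282.9 × 10⁻ᴺ ≤ 0.015 → 10⁻ᴺ ≤ 4.209e-07, so N ≥ 6.38.
At 6 places the error can reach 0.0356 m, but 7 places keeps it to 0.00356 m.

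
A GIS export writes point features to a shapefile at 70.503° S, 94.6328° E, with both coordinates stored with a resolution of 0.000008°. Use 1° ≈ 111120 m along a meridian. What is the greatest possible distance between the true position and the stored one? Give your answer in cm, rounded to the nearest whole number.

With a 0.000008° grid the true value lies within half a step, ±0.000008°/2 = ±4e-06°, of the stored one.
Latitude error → 4e-06 × 111120 = 0.44448 m along the meridian.
East–west component at 70.503°: 4e-06° × 111120 × cos 70.503° ≈ 4e-06 × 37087.1 ≈ 0.148349 m.
Worst case both components are at the extreme and orthogonal: √(0.44448² + 0.148349²) ≈ 0.468583 m.
That is 0.468583 m = 46.858 cm.

47 cm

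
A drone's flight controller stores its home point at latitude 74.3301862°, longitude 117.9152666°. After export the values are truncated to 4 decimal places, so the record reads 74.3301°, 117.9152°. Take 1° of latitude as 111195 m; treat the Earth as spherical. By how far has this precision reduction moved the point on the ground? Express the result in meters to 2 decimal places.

Δlat = 74.3301862 − 74.3301 = +0.0000862°; Δlon = 117.9152666 − 117.9152 = +0.0000666°.
North–south shift: 0.0000862 × 111195 = 9.58501 m.
East–west at this latitude: 0.0000666° × 111195 × cos 74.3301° ≈ 0.0000666 × 30033.2 = 2.00021 m.
Combined displacement = (9.58501² + 2.00021²)^½ ≈ 9.79149 m.

9.79 meters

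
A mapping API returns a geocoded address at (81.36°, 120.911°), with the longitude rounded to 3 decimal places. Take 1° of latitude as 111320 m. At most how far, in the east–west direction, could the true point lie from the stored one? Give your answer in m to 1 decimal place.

Rounding to 3 decimal places leaves the longitude within ±0.0005° of the true value.
One degree of longitude at 81.36° is 111320 × cos 81.36° ≈ 111320 × 0.1502 = 16723.1 m.
Maximum E–W displacement: 0.0005 × 16723.1 = 8.36156 m.

8.4 m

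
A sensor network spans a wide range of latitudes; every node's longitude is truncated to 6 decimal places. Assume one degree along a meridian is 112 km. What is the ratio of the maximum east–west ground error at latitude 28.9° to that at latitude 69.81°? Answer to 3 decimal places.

Truncating at 6 decimal places can drop up to a full unit in the last place, so the longitude may be off by as much as 1e-06°.
Error at 28.9° = 1e-06° × 112000 × cos 28.9° ≈ 0.112 × 0.8755 = 0.098052 m.
Error at 69.81° = 1e-06° × 112000 × cos 69.81° ≈ 0.112 × 0.3451 = 0.038655 m.
The ratio reduces to cos 28.9° / cos 69.81° = 0.8755/0.3451 ≈ 2.5366.

2.537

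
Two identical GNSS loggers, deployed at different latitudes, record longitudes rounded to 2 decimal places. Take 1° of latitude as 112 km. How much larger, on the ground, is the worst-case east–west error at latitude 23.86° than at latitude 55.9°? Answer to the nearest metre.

Rounding to 2 decimal places leaves the longitude within ±0.005° of the true value.
Error at 23.86° = 0.005° × 112000 × cos 23.86° ≈ 560 × 0.9145 = 512.14 m.
Error at 55.9° = 0.005° × 112000 × cos 55.9° ≈ 560 × 0.5606 = 313.96 m.
So the lower-latitude error exceeds the higher by 512.14 − 313.96 = 198.18 m.

198 metres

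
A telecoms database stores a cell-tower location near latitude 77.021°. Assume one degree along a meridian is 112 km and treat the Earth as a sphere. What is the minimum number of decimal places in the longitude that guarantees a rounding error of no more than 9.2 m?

At 77.021° one degree of longitude covers 112000 × cos 77.021° ≈ 112000 × 0.2246 ≈ 25154.5 m.
N decimal places → at most half a unit in the last place, 0.5 × 10⁻ᴺ° = 25154.5/2 × 10⁻ᴺ m.
Need 0.5 × 25154.5 × 10⁻ᴺ ≤ 9.2 → 10⁻ᴺ ≤ 7.315e-04, so N ≥ 3.14.
N = 3 would give 12.6 m (too coarse); N = 4 gives 1.26 m ≤ 9.2 m.

4 decimal places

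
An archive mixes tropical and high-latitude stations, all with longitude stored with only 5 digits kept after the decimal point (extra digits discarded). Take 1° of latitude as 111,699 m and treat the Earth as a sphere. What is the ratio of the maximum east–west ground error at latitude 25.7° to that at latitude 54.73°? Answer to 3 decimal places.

1.560

Truncating at 5 decimal places can drop up to a full unit in the last place, so the longitude may be off by as much as 1e-05°.
Error at 25.7° = 1e-05° × 111699 × cos 25.7° ≈ 1.117 × 0.9011 = 1.0065 m.
Error at 54.73° = 1e-05° × 111699 × cos 54.73° ≈ 1.117 × 0.5774 = 0.64498 m.
The ratio reduces to cos 25.7° / cos 54.73° = 0.9011/0.5774 ≈ 1.5605.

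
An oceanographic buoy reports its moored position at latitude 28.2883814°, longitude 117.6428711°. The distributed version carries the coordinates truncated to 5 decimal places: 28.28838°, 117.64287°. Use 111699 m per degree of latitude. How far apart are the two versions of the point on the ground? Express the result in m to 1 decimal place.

0.2 m

The latitude changed by +0.0000014° and the longitude by +0.0000011°.
N–S: 0.0000014° × 111699 m/° = 0.156379 m.
East–west at this latitude: 0.0000011° × 111699 × cos 28.2884° ≈ 0.0000011 × 98359.2 = 0.108195 m.
Combined displacement = (0.156379² + 0.108195²)^½ ≈ 0.190159 m.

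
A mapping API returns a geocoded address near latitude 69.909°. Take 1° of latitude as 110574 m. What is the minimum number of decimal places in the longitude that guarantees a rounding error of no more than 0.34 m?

At 69.909° one degree of longitude covers 110574 × cos 69.909° ≈ 110574 × 0.3435 ≈ 37983.5 m.
N decimal places → at most half a unit in the last place, 0.5 × 10⁻ᴺ° = 37983.5/2 × 10⁻ᴺ m.
Need 0.5 × 37983.5 × 10⁻ᴺ ≤ 0.34 → 10⁻ᴺ ≤ 1.790e-05, so N ≥ 4.75.
N = 4 would give 1.9 m (too coarse); N = 5 gives 0.19 m ≤ 0.34 m.

5 decimal places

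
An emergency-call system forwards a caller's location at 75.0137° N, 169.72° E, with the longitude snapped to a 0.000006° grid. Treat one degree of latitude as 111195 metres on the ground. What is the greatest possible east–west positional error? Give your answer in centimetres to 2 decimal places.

With a 0.000006° grid the true value lies within half a step, ±0.000006°/2 = ±3e-06°, of the stored one.
At latitude 75.0137° a degree of longitude spans 111195 m × cos 75.0137° = 111195 × 0.2586 ≈ 28753.7 m.
East–west error: 3e-06° × 28753.7 m/° ≈ 0.0862611 m.
That is 0.0862611 m = 8.6261 cm.

8.63 centimetres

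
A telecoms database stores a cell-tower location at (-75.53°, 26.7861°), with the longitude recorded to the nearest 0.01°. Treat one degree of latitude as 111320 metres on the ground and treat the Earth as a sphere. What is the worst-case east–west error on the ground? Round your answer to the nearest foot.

Rounding to 2 decimal places leaves the longitude within ±0.005° of the true value.
One degree of longitude at 75.53° is 111320 × cos 75.53° ≈ 111320 × 0.2499 = 27815.9 m.
So at most 0.005° × 27815.9 ≈ 139.079 m east–west.
In feet: 139.079 m ÷ 0.3048 ≈ 456.3 ft.

456 feet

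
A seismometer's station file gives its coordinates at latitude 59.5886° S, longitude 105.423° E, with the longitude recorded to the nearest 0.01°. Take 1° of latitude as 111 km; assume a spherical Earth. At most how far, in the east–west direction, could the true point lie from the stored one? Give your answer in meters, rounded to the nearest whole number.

281 meters

Rounding to 2 decimal places leaves the longitude within ±0.005° of the true value.
At latitude 59.5886° a degree of longitude spans 111000 m × cos 59.5886° = 111000 × 0.5062 ≈ 56188.8 m.
Maximum E–W displacement: 0.005 × 56188.8 = 280.944 m.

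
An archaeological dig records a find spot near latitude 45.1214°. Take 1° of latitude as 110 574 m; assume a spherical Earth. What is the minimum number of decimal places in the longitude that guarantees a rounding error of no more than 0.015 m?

At 45.1214° one degree of longitude covers 110574 × cos 45.1214° ≈ 110574 × 0.7056 ≈ 78021.8 m.
N decimal places → at most half a unit in the last place, 0.5 × 10⁻ᴺ° = 78021.8/2 × 10⁻ᴺ m.
Need 0.5 × 78021.8 × 10⁻ᴺ ≤ 0.015 → 10⁻ᴺ ≤ 3.845e-07, so N ≥ 6.42.
So 7 decimal places suffice (0.0039 m); 6 would allow up to 0.039 m.

7 decimal places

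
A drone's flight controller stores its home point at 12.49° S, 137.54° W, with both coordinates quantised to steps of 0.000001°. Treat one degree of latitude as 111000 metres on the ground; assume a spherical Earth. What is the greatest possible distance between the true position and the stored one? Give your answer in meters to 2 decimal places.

0.08 meters

With a 0.000001° grid the true value lies within half a step, ±0.000001°/2 = ±5e-07°, of the stored one.
North–south component: 5e-07° × 111000 = 0.0555 m.
East–west component at 12.49°: 5e-07° × 111000 × cos 12.49° ≈ 5e-07 × 108373 ≈ 0.0541865 m.
Combining orthogonally: (0.0555² + 0.0541865²)^½ ≈ 0.0775656 m.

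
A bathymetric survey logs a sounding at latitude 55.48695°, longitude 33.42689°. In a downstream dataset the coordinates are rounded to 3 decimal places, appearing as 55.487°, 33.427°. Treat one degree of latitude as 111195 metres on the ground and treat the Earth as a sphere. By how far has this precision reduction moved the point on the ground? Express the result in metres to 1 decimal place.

The latitude changed by -0.00005° and the longitude by -0.00011°.
North–south shift: -0.00005 × 111195 = -5.55975 m.
East–west at this latitude: -0.00011° × 111195 × cos 55.487° ≈ -0.00011 × 63002.3 = -6.93026 m.
Combined displacement = (5.55975² + 6.93026²)^½ ≈ 8.88478 m.

8.9 metres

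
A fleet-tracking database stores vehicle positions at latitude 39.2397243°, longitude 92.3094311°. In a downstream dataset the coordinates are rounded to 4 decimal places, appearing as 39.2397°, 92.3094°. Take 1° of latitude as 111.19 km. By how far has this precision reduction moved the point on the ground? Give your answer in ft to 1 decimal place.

12.5 ft

Δlat = 39.2397243 − 39.2397 = +0.0000243°; Δlon = 92.3094311 − 92.3094 = +0.0000311°.
N–S: 0.0000243° × 111190 m/° = 2.70192 m.
East–west at this latitude: 0.0000311° × 111190 × cos 39.2397° ≈ 0.0000311 × 86117.4 = 2.67825 m.
Distance: √(2.70192² + 2.67825²) ≈ 3.80439 m.
In feet: 3.80439 m ÷ 0.3048 ≈ 12.482 ft.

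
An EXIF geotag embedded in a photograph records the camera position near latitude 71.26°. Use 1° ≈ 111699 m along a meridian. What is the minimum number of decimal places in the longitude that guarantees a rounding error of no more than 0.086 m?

6

At 71.26° one degree of longitude covers 111699 × cos 71.26° ≈ 111699 × 0.3213 ≈ 35886 m.
Rounding to N decimal places gives at most 0.5 × 10⁻ᴺ degrees of error, i.e. 0.5 × 10⁻ᴺ × 35886 m.
Need 0.5 × 35886 × 10⁻ᴺ ≤ 0.086 → 10⁻ᴺ ≤ 4.793e-06, so N ≥ 5.32.
At 5 places the error can reach 0.179 m, but 6 places keeps it to 0.0179 m.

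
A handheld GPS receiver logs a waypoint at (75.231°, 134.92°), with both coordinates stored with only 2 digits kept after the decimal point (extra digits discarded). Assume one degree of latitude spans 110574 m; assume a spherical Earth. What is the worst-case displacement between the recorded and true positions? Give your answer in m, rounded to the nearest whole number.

Truncating at 2 decimal places can drop up to a full unit in the last place, so each coordinate may be off by as much as 0.01°.
N–S: 0.01° × 110574 m/° = 1105.74 m.
E–W at 75.231°: 0.01° × 110574 × cos 75.231° = 0.01 × 110574 × 0.2549 ≈ 281.878 m.
Combining orthogonally: (1105.74² + 281.878²)^½ ≈ 1141.1 m.

1141 m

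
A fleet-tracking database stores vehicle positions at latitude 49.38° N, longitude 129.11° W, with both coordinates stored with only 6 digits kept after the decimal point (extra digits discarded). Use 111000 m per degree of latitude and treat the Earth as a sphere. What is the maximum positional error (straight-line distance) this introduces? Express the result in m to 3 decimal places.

0.132 m

Truncating at 6 decimal places can drop up to a full unit in the last place, so each coordinate may be off by as much as 1e-06°.
Latitude error → 1e-06 × 111000 = 0.111 m along the meridian.
Longitude error → 1e-06 × 111000 × cos 49.38° = 1e-06 × 111000 × 0.6510 ≈ 0.0722654 m.
The two errors are perpendicular, so the maximum displacement is √(0.111² + 0.0722654²) ≈ 0.132451 m.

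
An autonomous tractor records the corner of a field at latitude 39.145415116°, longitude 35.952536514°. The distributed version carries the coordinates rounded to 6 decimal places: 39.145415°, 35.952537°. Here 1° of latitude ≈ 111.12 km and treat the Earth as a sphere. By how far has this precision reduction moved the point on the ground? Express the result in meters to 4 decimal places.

0.0438 meters

Δlat = 39.145415116 − 39.145415 = +0.000000116°; Δlon = 35.952536514 − 35.952537 = -0.000000486°.
N–S: 0.000000116° × 111120 m/° = 0.0128899 m.
East–west at this latitude: -0.000000486° × 111120 × cos 39.1454° ≈ -0.000000486 × 86178.7 = -0.0418828 m.
Distance: √(0.0128899² + 0.0418828²) ≈ 0.0438215 m.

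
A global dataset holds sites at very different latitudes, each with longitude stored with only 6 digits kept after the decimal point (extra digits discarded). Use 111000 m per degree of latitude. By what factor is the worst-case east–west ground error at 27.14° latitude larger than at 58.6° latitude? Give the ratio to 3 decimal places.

Truncating at 6 decimal places can drop up to a full unit in the last place, so the longitude may be off by as much as 1e-06°.
At 27.14°: 1e-06° × 111000 × cos 27.14° = 1e-06 × 111000 × 0.8899 ≈ 0.098778 m.
At 58.6°: 1e-06° × 111000 × cos 58.6° = 1e-06 × 111000 × 0.5210 ≈ 0.057832 m.
Ratio: 0.098778 / 0.057832 = cos 27.14° / cos 58.6° ≈ 1.7080.

1.708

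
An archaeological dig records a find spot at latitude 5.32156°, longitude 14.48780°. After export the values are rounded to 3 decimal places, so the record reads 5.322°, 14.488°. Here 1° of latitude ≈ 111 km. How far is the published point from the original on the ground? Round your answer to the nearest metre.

54 metres

Δlat = 5.32156 − 5.322 = -0.00044°; Δlon = 14.48780 − 14.488 = -0.00020°.
North–south shift: -0.00044 × 111000 = -48.84 m.
East–west at this latitude: -0.00020° × 111000 × cos 5.322° ≈ -0.00020 × 110521 = -22.1043 m.
Combined displacement = (48.84² + 22.1043²)^½ ≈ 53.6092 m.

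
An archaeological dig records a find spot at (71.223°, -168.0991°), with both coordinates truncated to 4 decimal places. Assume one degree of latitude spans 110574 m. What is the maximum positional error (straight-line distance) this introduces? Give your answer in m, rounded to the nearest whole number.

12 m

Truncating at 4 decimal places can drop up to a full unit in the last place, so each coordinate may be off by as much as 0.0001°.
N–S: 0.0001° × 110574 m/° = 11.0574 m.
Longitude error → 0.0001 × 110574 × cos 71.223° = 0.0001 × 110574 × 0.3219 ≈ 3.55922 m.
Combining orthogonally: (11.0574² + 3.55922²)^½ ≈ 11.6161 m.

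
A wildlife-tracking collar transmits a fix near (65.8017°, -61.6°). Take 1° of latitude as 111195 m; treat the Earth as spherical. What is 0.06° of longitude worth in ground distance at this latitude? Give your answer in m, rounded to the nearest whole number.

2735 m

At 65.8017° a degree of longitude is 111195 × cos 65.8017° ≈ 45578.4 m, so 0.06° corresponds to 2734.7 m.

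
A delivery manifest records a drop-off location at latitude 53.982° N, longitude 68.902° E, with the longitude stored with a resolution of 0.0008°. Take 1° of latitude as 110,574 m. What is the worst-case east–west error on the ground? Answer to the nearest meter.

26 meters

With a 0.0008° grid the true value lies within half a step, ±0.0008°/2 = ±0.0004°, of the stored one.
Parallels shrink by cos φ, so at 53.982° a degree of longitude is 110574 × 0.5880 ≈ 65021.9 m.
Maximum E–W displacement: 0.0004 × 65021.9 = 26.0087 m.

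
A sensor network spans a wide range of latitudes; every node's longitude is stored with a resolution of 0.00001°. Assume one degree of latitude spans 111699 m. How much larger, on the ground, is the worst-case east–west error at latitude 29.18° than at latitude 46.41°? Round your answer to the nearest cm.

10 cm

With a 0.00001° grid the true value lies within half a step, ±0.00001°/2 = ±5e-06°, of the stored one.
At 29.18°: 5e-06° × 111699 × cos 29.18° = 5e-06 × 111699 × 0.8731 ≈ 0.48762 m.
Error at 46.41° = 5e-06° × 111699 × cos 46.41° ≈ 0.5585 × 0.6895 = 0.38508 m.
Difference: 0.48762 − 0.38508 = 0.10254 m.
That is 0.102539 m = 10.254 cm.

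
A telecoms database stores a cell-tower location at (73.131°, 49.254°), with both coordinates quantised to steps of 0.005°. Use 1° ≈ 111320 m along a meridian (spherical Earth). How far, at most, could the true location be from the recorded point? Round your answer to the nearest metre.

With a 0.005° grid the true value lies within half a step, ±0.005°/2 = ±0.0025°, of the stored one.
North–south component: 0.0025° × 111320 = 278.3 m.
Longitude error → 0.0025 × 111320 × cos 73.131° = 0.0025 × 111320 × 0.2902 ≈ 80.7583 m.
The two errors are perpendicular, so the maximum displacement is √(278.3² + 80.7583²) ≈ 289.781 m.

290 metres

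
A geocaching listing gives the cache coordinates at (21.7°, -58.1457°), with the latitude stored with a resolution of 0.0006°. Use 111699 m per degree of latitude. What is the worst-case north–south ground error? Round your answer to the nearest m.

With a 0.0006° grid the true value lies within half a step, ±0.0006°/2 = ±0.0003°, of the stored one.
So the N–S error is at most 0.0003 × 111699 = 33.5097 m.

34 m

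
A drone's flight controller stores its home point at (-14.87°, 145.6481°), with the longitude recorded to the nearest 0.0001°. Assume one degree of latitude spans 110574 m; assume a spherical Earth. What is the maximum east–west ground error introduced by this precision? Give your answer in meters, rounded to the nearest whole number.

5 meters

Rounding to 4 decimal places leaves the longitude within ±5e-05° of the true value.
One degree of longitude at 14.87° is 110574 × cos 14.87° ≈ 110574 × 0.9665 = 106871 m.
Maximum E–W displacement: 5e-05 × 106871 = 5.34355 m.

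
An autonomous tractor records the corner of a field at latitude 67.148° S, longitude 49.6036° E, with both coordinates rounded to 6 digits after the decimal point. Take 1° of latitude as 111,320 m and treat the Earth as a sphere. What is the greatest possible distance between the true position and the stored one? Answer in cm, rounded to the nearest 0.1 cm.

Rounding to 6 decimal places leaves each coordinate within ±5e-07° of the true value.
N–S: 5e-07° × 111320 m/° = 0.05566 m.
Longitude error → 5e-07 × 111320 × cos 67.148° = 5e-07 × 111320 × 0.3884 ≈ 0.0216157 m.
The two errors are perpendicular, so the maximum displacement is √(0.05566² + 0.0216157²) ≈ 0.0597099 m.
That is 0.0597099 m = 5.971 cm.

6.0 cm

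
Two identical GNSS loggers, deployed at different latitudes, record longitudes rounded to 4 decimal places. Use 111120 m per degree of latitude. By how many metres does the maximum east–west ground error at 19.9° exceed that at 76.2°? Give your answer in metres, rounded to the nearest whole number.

4 metres

Rounding to 4 decimal places leaves the longitude within ±5e-05° of the true value.
At 19.9°: 5e-05° × 111120 × cos 19.9° = 5e-05 × 111120 × 0.9403 ≈ 5.2242 m.
At 76.2°: 5e-05° × 111120 × cos 76.2° = 5e-05 × 111120 × 0.2385 ≈ 1.3253 m.
Difference: 5.2242 − 1.3253 = 3.8989 m.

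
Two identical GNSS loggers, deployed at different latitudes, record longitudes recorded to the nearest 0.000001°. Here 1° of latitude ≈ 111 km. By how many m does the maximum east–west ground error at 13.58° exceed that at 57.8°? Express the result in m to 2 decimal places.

0.02 m

Rounding to 6 decimal places leaves the longitude within ±5e-07° of the true value.
Error at 13.58° = 5e-07° × 111000 × cos 13.58° ≈ 0.0555 × 0.9720 = 0.053948 m.
At 57.8°: 5e-07° × 111000 × cos 57.8° = 5e-07 × 111000 × 0.5329 ≈ 0.029575 m.
So the lower-latitude error exceeds the higher by 0.053948 − 0.029575 = 0.024374 m.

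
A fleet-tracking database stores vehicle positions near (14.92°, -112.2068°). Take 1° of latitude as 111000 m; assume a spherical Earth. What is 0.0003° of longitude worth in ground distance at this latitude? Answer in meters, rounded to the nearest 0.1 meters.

At 14.92° a degree of longitude is 111000 × cos 14.92° ≈ 107258 m, so 0.0003° corresponds to 32.1773 m.

32.2 meters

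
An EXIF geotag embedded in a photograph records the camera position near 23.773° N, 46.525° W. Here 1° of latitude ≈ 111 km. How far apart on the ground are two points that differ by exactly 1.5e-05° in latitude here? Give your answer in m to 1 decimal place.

1.7 m

Along a meridian 1.5e-05° is 1.5e-05 × 111000 = 1.665 m.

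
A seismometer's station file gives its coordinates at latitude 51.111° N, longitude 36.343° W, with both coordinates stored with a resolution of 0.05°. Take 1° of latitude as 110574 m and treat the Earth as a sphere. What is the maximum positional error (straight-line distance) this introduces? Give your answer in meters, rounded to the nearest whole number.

3264 meters

With a 0.05° grid the true value lies within half a step, ±0.05°/2 = ±0.025°, of the stored one.
Latitude error → 0.025 × 110574 = 2764.35 m along the meridian.
East–west component at 51.111°: 0.025° × 110574 × cos 51.111° ≈ 0.025 × 69419.9 ≈ 1735.5 m.
The two errors are perpendicular, so the maximum displacement is √(2764.35² + 1735.5²) ≈ 3263.98 m.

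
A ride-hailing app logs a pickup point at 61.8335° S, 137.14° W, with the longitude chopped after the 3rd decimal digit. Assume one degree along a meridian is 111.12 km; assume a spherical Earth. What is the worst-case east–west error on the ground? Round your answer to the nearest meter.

52 meters

Truncating at 3 decimal places can drop up to a full unit in the last place, so the longitude may be off by as much as 0.001°.
Parallels shrink by cos φ, so at 61.8335° a degree of longitude is 111120 × 0.4720 ≈ 52452.6 m.
Maximum E–W displacement: 0.001 × 52452.6 = 52.4526 m.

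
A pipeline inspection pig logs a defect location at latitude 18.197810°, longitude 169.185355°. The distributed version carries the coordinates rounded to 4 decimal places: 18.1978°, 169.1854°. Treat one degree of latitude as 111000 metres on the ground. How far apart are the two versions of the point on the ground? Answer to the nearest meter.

5 meters

The latitude changed by +0.000010° and the longitude by -0.000045°.
North–south shift: 0.000010 × 111000 = 1.11 m.
E–W at 18.1978°: -0.000045° × 111000 × cos 18.1978° = -0.000045 × 111000 × 0.9500 ≈ -4.74517 m.
Combined displacement = (1.11² + 4.74517²)^½ ≈ 4.87327 m.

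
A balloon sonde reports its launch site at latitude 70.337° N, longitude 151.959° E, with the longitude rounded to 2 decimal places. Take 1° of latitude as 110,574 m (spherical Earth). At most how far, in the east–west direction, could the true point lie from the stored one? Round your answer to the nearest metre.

Rounding to 2 decimal places leaves the longitude within ±0.005° of the true value.
At latitude 70.337° a degree of longitude spans 110574 m × cos 70.337° = 110574 × 0.3365 ≈ 37206.7 m.
So at most 0.005° × 37206.7 ≈ 186.034 m east–west.

186 metres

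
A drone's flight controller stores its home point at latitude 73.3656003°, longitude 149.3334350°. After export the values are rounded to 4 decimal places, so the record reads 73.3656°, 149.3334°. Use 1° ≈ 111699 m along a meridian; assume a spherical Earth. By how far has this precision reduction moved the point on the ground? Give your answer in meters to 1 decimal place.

Δlat = 73.3656003 − 73.3656 = +0.0000003°; Δlon = 149.3334350 − 149.3334 = +0.0000350°.
North–south shift: 0.0000003 × 111699 = 0.0335097 m.
East–west at this latitude: 0.0000350° × 111699 × cos 73.3656° ≈ 0.0000350 × 31975.4 = 1.11914 m.
Hypotenuse of the two orthogonal shifts: √(0.0335097² + 1.11914²) = 1.11964 m.

1.1 meters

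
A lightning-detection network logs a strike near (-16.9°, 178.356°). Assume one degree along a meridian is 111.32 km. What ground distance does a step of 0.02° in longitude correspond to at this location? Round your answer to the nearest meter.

2130 meters

At 16.9° a degree of longitude is 111320 × cos 16.9° ≈ 106512 m, so 0.02° corresponds to 2130.25 m.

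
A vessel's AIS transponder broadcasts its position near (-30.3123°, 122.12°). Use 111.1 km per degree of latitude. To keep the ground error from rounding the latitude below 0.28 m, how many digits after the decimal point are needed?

One degree of latitude covers 111100 m.
Rounding to N decimal places gives at most 0.5 × 10⁻ᴺ degrees of error, i.e. 0.5 × 10⁻ᴺ × 111100 m.
Need 0.5 × 111100 × 10⁻ᴺ ≤ 0.28 → 10⁻ᴺ ≤ 5.041e-06, so N ≥ 5.30.
So 6 decimal places suffice (0.0555 m); 5 would allow up to 0.555 m.

6 decimal places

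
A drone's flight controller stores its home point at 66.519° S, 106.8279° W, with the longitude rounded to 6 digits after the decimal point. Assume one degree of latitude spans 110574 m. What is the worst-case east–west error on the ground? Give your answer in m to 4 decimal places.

Rounding to 6 decimal places leaves the longitude within ±5e-07° of the true value.
At latitude 66.519° a degree of longitude spans 110574 m × cos 66.519° = 110574 × 0.3984 ≈ 44057.7 m.
Maximum E–W displacement: 5e-07 × 44057.7 = 0.0220288 m.

0.0220 m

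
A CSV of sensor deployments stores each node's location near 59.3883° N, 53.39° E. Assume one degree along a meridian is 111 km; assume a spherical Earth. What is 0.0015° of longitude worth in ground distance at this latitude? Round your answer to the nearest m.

85 m

0.0015° of longitude at 59.3883° is 0.0015 × 111000 × cos 59.3883° ≈ 0.0015 × 56523.1 = 84.7847 m.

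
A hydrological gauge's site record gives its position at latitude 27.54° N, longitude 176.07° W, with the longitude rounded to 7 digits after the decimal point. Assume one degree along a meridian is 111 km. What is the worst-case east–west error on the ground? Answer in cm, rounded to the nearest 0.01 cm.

Rounding to 7 decimal places leaves the longitude within ±5e-08° of the true value.
One degree of longitude at 27.54° is 111000 × cos 27.54° ≈ 111000 × 0.8867 = 98422.4 m.
So at most 5e-08° × 98422.4 ≈ 0.00492112 m east–west.
That is 0.00492112 m = 0.49211 cm.

0.49 cm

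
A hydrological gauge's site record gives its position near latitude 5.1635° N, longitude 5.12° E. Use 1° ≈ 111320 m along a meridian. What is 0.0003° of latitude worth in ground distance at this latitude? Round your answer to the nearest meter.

Along a meridian 0.0003° is 0.0003 × 111320 = 33.396 m.

33 meters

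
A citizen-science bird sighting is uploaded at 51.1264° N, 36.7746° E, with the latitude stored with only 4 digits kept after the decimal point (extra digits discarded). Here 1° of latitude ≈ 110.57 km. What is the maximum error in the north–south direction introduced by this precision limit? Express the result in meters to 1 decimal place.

Truncating at 4 decimal places can drop up to a full unit in the last place, so the latitude may be off by as much as 0.0001°.
So the N–S error is at most 0.0001 × 110570 = 11.057 m.

11.1 meters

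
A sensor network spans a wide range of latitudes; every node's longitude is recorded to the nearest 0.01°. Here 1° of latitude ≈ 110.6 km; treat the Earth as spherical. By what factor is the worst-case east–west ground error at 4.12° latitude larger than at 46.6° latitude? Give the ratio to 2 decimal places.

1.45

Rounding to 2 decimal places leaves the longitude within ±0.005° of the true value.
At 4.12°: 0.005° × 110600 × cos 4.12° = 0.005 × 110600 × 0.9974 ≈ 551.57 m.
At 46.6°: 0.005° × 110600 × cos 46.6° = 0.005 × 110600 × 0.6871 ≈ 379.96 m.
Ratio: 551.57 / 379.96 = cos 4.12° / cos 46.6° ≈ 1.4517.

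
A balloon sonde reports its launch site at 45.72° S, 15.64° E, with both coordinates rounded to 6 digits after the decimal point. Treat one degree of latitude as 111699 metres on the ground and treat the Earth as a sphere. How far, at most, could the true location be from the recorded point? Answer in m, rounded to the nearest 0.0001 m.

Rounding to 6 decimal places leaves each coordinate within ±5e-07° of the true value.
Latitude error → 5e-07 × 111699 = 0.0558495 m along the meridian.
E–W at 45.72°: 5e-07° × 111699 × cos 45.72° = 5e-07 × 111699 × 0.6982 ≈ 0.0389922 m.
Worst case both components are at the extreme and orthogonal: √(0.0558495² + 0.0389922²) ≈ 0.0681143 m.

0.0681 m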